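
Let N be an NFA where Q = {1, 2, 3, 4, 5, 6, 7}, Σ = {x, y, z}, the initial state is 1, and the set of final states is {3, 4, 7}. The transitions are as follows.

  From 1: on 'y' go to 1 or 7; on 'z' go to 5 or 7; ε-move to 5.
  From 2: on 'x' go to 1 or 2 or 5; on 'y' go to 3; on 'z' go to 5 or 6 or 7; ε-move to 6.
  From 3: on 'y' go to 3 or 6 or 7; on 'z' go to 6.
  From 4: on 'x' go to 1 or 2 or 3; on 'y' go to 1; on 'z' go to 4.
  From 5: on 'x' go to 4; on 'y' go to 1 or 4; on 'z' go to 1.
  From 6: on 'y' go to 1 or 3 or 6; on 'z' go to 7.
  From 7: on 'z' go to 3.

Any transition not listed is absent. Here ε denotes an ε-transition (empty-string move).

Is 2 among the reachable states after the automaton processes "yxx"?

Yes

Start: ε-closure({1}) = {1, 5}.
Read 'y': 1→{1, 7}, 5→{1, 4}; union {1, 4, 7}; ε-closure = {1, 4, 5, 7}.
Read 'x': 1→∅, 4→{1, 2, 3}, 5→{4}, 7→∅; union {1, 2, 3, 4}; ε-closure = {1, 2, 3, 4, 5, 6}.
Read 'x': 1→∅, 2→{1, 2, 5}, 3→∅, 4→{1, 2, 3}, 5→{4}, 6→∅; union {1, 2, 3, 4, 5}; ε-closure = {1, 2, 3, 4, 5, 6}.
State 2 is in {1, 2, 3, 4, 5, 6}.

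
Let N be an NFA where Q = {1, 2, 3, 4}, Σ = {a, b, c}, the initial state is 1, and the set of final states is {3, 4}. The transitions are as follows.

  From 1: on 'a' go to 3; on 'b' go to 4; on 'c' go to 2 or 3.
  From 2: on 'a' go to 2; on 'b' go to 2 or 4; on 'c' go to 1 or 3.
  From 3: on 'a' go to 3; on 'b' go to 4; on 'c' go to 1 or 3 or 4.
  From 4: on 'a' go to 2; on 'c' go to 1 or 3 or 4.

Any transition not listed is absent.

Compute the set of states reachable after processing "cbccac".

{1, 3, 4}

Start in {1}.
Read 'c': 1→{2, 3}; now {2, 3}.
Read 'b': 2→{2, 4}, 3→{4}; now {2, 4}.
Read 'c': 2→{1, 3}, 4→{1, 3, 4}; now {1, 3, 4}.
Read 'c': 1→{2, 3}, 3→{1, 3, 4}, 4→{1, 3, 4}; now {1, 2, 3, 4}.
Read 'a': 1→{3}, 2→{2}, 3→{3}, 4→{2}; now {2, 3}.
Read 'c': 2→{1, 3}, 3→{1, 3, 4}; now {1, 3, 4}.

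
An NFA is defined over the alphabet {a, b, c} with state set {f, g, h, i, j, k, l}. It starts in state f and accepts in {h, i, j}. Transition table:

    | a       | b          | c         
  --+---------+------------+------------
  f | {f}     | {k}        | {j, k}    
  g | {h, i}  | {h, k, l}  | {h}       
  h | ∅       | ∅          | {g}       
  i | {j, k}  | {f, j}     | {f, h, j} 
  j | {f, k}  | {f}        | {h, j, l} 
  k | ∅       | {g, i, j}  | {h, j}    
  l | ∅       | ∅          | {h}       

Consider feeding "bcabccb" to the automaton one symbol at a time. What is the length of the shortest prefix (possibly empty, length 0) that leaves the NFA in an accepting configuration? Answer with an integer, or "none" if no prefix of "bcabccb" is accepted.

Start in {f}.
Read 'b': {f} → {k}.
Read 'c': {k} → {h, j}.
None of the earlier sets intersect F, but {h, j} does.

2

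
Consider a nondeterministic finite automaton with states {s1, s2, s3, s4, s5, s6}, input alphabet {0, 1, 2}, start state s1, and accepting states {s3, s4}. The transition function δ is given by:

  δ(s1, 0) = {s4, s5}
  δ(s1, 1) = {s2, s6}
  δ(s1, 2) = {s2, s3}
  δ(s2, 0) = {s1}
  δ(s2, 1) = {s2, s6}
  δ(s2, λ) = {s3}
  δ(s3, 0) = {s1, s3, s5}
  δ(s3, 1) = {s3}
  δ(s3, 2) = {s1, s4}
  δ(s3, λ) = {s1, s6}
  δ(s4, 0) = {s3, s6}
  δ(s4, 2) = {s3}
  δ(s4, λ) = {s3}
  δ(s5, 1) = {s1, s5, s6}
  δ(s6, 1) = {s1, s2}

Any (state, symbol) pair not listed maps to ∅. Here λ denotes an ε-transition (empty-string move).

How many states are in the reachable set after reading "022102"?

Start in {s1}.
Read '0': {s1} → {s1, s3, s4, s5, s6}.
Read '2': {s1, s3, s4, s5, s6} → {s1, s2, s3, s4, s6}.
Read '2': {s1, s2, s3, s4, s6} → {s1, s2, s3, s4, s6}.
Read '1': {s1, s2, s3, s4, s6} → {s1, s2, s3, s6}.
Read '0': {s1, s2, s3, s6} → {s1, s3, s4, s5, s6}.
Read '2': {s1, s3, s4, s5, s6} → {s1, s2, s3, s4, s6}.
That set has 5 states.

5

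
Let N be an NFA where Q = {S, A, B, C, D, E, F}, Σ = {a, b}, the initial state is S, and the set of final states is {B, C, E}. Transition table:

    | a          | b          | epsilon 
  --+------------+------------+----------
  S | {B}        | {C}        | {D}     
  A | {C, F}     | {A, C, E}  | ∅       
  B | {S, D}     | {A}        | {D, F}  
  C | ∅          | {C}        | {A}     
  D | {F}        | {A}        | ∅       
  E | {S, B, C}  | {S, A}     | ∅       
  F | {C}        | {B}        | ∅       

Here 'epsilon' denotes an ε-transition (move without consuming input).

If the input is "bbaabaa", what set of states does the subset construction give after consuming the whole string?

Start: ε-closure({S}) = {S, D}.
Read 'b': {S, D} → {A, C}.
Read 'b': {A, C} → {A, C, E}.
Read 'a': {A, C, E} → {S, A, B, C, D, F}.
Read 'a': {S, A, B, C, D, F} → {S, A, B, C, D, F}.
Read 'b': {S, A, B, C, D, F} → {A, B, C, D, E, F}.
Read 'a': {A, B, C, D, E, F} → {S, A, B, C, D, F}.
Read 'a': {S, A, B, C, D, F} → {S, A, B, C, D, F}.

{S, A, B, C, D, F}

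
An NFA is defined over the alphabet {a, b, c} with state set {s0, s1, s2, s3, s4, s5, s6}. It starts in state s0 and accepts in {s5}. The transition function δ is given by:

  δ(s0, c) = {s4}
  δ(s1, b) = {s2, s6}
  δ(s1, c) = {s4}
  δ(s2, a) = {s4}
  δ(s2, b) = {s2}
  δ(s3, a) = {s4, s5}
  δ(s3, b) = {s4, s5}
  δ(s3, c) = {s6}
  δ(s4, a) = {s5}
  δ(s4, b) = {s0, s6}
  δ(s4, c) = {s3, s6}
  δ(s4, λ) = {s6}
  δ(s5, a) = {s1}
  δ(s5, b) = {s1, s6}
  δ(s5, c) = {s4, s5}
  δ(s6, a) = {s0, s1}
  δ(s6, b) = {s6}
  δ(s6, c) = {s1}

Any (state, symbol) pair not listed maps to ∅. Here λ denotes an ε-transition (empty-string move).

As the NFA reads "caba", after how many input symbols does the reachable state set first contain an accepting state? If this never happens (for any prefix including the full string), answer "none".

2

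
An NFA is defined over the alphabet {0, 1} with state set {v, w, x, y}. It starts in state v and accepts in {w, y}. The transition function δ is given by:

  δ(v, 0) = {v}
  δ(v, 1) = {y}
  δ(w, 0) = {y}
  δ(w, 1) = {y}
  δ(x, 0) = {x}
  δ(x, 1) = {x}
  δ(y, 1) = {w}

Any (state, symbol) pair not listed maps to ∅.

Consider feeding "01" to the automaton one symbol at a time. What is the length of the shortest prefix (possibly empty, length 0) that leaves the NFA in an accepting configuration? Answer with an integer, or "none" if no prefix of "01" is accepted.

2

Start in {v}.
Read '0': {v} → {v}.
Read '1': {v} → {y}.
None of the earlier sets intersect F, but {y} does.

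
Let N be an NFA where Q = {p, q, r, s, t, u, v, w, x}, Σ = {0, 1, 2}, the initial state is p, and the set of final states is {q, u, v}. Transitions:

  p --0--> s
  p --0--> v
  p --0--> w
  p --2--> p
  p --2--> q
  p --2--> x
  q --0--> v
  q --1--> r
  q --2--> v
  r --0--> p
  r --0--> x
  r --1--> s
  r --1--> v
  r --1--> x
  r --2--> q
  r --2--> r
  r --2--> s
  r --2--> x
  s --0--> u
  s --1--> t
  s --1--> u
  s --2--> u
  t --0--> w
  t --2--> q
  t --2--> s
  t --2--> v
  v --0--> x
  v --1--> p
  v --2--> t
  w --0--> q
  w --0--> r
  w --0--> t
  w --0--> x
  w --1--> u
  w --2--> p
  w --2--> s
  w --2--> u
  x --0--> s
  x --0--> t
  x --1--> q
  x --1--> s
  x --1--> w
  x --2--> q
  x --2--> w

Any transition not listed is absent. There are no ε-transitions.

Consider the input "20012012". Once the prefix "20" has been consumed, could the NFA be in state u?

Start in {p}.
Read '2': {p} → {p, q, x}.
Read '0': {p, q, x} → {s, t, v, w}.
State u is not in {s, t, v, w}.

No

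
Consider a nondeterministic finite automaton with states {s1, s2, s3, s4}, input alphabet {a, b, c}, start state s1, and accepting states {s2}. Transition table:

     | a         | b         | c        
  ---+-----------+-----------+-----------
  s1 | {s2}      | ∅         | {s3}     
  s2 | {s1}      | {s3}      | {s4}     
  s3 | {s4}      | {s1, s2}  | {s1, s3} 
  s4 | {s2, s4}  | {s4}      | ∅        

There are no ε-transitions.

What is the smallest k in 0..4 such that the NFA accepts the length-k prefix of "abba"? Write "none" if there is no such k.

Start in {s1}.
Read 'a': s1→{s2}; now {s2}.
None of the earlier sets intersect F, but {s2} does.

1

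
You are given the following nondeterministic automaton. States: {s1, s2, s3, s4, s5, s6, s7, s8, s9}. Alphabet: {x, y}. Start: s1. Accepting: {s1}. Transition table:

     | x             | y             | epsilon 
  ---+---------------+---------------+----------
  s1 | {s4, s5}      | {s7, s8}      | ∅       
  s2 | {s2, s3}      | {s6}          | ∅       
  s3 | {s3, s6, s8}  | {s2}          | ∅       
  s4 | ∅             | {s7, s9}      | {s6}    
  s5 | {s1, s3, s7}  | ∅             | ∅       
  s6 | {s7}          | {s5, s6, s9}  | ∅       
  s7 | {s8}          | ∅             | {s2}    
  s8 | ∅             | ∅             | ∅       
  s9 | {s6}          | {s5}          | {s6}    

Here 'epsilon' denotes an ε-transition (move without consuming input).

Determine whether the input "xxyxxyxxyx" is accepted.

Start in {s1}.
Read 'x': s1→{s4, s5}; union {s4, s5}; ε-closure = {s4, s5, s6}.
Read 'x': s4→∅, s5→{s1, s3, s7}, s6→{s7}; union {s1, s3, s7}; ε-closure = {s1, s2, s3, s7}.
Read 'y': s1→{s7, s8}, s2→{s6}, s3→{s2}, s7→∅; now {s2, s6, s7, s8}.
Read 'x': s2→{s2, s3}, s6→{s7}, s7→{s8}, s8→∅; now {s2, s3, s7, s8}.
Read 'x': s2→{s2, s3}, s3→{s3, s6, s8}, s7→{s8}, s8→∅; now {s2, s3, s6, s8}.
Read 'y': s2→{s6}, s3→{s2}, s6→{s5, s6, s9}, s8→∅; now {s2, s5, s6, s9}.
Read 'x': s2→{s2, s3}, s5→{s1, s3, s7}, s6→{s7}, s9→{s6}; now {s1, s2, s3, s6, s7}.
Read 'x': s1→{s4, s5}, s2→{s2, s3}, s3→{s3, s6, s8}, s6→{s7}, s7→{s8}; now {s2, s3, s4, s5, s6, s7, s8}.
Read 'y': s2→{s6}, s3→{s2}, s4→{s7, s9}, s5→∅, s6→{s5, s6, s9}, s7→∅, s8→∅; now {s2, s5, s6, s7, s9}.
Read 'x': s2→{s2, s3}, s5→{s1, s3, s7}, s6→{s7}, s7→{s8}, s9→{s6}; now {s1, s2, s3, s6, s7, s8}.
The final set {s1, s2, s3, s6, s7, s8} contains the accepting state s1.

Yes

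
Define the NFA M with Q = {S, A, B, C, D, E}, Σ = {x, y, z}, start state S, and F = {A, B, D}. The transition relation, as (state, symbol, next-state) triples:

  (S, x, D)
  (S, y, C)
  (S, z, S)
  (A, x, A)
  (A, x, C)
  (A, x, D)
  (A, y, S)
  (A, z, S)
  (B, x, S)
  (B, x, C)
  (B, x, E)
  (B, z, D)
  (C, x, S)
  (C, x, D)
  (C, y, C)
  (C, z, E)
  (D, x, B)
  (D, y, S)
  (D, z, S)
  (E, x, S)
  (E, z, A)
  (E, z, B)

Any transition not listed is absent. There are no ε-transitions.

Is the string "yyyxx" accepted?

Start in {S}.
Read 'y': {S} → {C}.
Read 'y': {C} → {C}.
Read 'y': {C} → {C}.
Read 'x': {C} → {S, D}.
Read 'x': {S, D} → {B, D}.
The final set {B, D} contains the accepting states B, D.

Yes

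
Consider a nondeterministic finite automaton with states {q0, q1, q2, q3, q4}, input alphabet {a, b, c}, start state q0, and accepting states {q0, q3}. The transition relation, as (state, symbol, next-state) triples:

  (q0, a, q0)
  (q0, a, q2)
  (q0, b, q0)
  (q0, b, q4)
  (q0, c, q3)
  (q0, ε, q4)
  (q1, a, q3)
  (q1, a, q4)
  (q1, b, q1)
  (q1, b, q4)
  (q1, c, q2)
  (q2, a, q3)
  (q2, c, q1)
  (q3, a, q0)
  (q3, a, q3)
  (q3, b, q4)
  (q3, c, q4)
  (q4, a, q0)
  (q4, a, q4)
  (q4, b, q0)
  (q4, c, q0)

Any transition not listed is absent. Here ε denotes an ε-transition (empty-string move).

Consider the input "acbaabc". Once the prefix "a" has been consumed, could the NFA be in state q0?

Yes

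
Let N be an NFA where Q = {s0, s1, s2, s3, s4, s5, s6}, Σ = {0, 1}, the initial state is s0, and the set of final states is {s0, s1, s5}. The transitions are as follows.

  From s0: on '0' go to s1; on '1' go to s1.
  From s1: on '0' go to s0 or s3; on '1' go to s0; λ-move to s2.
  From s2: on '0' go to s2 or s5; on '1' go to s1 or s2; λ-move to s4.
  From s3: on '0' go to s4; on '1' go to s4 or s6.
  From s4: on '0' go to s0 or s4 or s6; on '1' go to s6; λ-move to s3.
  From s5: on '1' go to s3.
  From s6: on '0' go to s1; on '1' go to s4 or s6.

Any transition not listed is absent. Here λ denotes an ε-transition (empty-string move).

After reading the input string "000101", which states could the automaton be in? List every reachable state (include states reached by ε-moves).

Start in {s0}.
Read '0': s0→{s1}; union {s1}; ε-closure = {s1, s2, s3, s4}.
Read '0': s1→{s0, s3}, s2→{s2, s5}, s3→{s4}, s4→{s0, s4, s6}; now {s0, s2, s3, s4, s5, s6}.
Read '0': s0→{s1}, s2→{s2, s5}, s3→{s4}, s4→{s0, s4, s6}, s5→∅, s6→{s1}; union {s0, s1, s2, s4, s5, s6}; ε-closure = {s0, s1, s2, s3, s4, s5, s6}.
Read '1': s0→{s1}, s1→{s0}, s2→{s1, s2}, s3→{s4, s6}, s4→{s6}, s5→{s3}, s6→{s4, s6}; now {s0, s1, s2, s3, s4, s6}.
Read '0': s0→{s1}, s1→{s0, s3}, s2→{s2, s5}, s3→{s4}, s4→{s0, s4, s6}, s6→{s1}; now {s0, s1, s2, s3, s4, s5, s6}.
Read '1': s0→{s1}, s1→{s0}, s2→{s1, s2}, s3→{s4, s6}, s4→{s6}, s5→{s3}, s6→{s4, s6}; now {s0, s1, s2, s3, s4, s6}.

{s0, s1, s2, s3, s4, s6}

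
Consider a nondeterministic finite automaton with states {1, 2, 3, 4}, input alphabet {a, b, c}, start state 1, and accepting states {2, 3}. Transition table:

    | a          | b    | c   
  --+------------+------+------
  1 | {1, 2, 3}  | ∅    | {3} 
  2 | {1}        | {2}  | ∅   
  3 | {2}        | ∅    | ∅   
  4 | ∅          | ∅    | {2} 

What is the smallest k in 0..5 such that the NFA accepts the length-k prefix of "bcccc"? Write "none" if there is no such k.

Start in {1}.
Read 'b': 1→∅; now ∅.
The set is empty and remains empty for the remaining 4 symbols.
No reachable set along the way intersects F.

none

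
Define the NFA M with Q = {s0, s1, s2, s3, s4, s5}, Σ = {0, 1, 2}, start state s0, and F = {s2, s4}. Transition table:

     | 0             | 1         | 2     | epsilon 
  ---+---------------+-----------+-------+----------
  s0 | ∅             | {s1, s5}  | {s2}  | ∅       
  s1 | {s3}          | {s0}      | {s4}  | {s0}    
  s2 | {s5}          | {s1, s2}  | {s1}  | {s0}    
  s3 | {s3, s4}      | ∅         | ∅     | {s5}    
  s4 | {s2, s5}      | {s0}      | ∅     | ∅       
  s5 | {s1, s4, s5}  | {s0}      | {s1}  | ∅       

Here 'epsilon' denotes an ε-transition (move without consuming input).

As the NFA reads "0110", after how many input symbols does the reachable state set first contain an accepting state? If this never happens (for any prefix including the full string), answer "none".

Start in {s0}.
Read '0': {s0} → ∅.
The set is empty and remains empty for the remaining 3 symbols.
No reachable set along the way intersects F.

none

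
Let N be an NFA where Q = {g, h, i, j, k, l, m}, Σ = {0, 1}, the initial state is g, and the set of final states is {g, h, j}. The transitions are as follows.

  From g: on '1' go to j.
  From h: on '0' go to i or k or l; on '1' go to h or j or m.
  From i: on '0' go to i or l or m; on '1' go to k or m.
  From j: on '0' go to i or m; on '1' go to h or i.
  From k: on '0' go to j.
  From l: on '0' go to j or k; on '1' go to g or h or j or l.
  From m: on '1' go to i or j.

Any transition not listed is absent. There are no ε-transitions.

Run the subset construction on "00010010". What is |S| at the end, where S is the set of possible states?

0

Start in {g}.
Read '0': g→∅; now ∅.
The set is empty and remains empty for the remaining 7 symbols.
That set has 0 states.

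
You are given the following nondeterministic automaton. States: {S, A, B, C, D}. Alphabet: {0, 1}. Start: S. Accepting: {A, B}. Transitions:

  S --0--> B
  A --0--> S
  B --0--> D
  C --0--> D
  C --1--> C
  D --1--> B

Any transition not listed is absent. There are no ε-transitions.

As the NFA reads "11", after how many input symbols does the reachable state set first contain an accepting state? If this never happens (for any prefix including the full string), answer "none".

Start in {S}.
Read '1': {S} → ∅.
The set is empty and remains empty for the remaining 1 symbol.
No reachable set along the way intersects F.

none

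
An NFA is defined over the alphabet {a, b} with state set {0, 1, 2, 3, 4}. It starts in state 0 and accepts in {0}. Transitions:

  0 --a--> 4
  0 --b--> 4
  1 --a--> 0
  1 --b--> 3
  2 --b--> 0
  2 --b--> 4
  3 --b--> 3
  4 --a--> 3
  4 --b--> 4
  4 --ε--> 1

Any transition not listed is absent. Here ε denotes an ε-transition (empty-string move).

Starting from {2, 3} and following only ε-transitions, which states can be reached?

Begin with {2, 3}.
No ε-moves leave this set, so the closure equals the set itself.

{2, 3}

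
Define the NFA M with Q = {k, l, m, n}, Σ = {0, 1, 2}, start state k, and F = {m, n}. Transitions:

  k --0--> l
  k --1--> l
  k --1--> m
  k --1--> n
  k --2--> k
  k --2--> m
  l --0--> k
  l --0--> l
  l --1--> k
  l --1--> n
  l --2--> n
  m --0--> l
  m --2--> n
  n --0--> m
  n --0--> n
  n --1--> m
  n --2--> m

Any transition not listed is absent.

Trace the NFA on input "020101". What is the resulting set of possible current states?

Start in {k}.
Read '0': k→{l}; now {l}.
Read '2': l→{n}; now {n}.
Read '0': n→{m, n}; now {m, n}.
Read '1': m→∅, n→{m}; now {m}.
Read '0': m→{l}; now {l}.
Read '1': l→{k, n}; now {k, n}.

{k, n}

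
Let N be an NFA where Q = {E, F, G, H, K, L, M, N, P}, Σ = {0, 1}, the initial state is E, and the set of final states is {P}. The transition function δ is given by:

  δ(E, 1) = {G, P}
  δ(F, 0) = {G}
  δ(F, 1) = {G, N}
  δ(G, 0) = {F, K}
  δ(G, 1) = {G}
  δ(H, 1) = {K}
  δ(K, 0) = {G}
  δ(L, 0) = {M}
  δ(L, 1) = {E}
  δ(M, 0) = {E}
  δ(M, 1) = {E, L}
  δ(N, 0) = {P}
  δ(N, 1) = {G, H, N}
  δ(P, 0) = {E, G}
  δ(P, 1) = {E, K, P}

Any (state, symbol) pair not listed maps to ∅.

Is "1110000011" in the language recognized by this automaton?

Start in {E}.
Read '1': {E} → {G, P}.
Read '1': {G, P} → {E, G, K, P}.
Read '1': {E, G, K, P} → {E, G, K, P}.
Read '0': {E, G, K, P} → {E, F, G, K}.
Read '0': {E, F, G, K} → {F, G, K}.
Read '0': {F, G, K} → {F, G, K}.
Read '0': {F, G, K} → {F, G, K}.
Read '0': {F, G, K} → {F, G, K}.
Read '1': {F, G, K} → {G, N}.
Read '1': {G, N} → {G, H, N}.
The final set {G, H, N} contains no accepting state.

No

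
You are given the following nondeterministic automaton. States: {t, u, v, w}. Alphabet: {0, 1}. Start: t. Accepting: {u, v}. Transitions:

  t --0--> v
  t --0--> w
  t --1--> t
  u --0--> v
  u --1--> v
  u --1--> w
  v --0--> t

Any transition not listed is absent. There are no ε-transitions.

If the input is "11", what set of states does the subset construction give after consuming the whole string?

{t}

Start in {t}.
Read '1': t→{t}; now {t}.
Read '1': t→{t}; now {t}.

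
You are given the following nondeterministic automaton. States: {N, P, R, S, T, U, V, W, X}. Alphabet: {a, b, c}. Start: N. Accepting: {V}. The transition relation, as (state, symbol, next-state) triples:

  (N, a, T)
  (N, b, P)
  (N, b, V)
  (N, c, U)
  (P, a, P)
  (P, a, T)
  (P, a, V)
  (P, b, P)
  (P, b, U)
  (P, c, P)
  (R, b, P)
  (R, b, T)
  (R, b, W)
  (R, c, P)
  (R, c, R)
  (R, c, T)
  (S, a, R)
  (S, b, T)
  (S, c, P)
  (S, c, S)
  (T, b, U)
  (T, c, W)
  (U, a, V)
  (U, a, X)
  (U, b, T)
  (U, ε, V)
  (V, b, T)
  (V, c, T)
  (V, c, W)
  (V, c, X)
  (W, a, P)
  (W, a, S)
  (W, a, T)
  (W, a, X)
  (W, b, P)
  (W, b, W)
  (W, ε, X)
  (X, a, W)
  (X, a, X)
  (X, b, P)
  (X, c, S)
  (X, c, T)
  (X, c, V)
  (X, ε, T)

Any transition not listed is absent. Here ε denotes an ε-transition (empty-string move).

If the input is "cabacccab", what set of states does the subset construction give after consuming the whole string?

{P, T, U, V, W, X}

Start in {N}.
Read 'c': {N} → {U, V}.
Read 'a': {U, V} → {T, V, X}.
Read 'b': {T, V, X} → {P, T, U, V}.
Read 'a': {P, T, U, V} → {P, T, V, X}.
Read 'c': {P, T, V, X} → {P, S, T, V, W, X}.
Read 'c': {P, S, T, V, W, X} → {P, S, T, V, W, X}.
Read 'c': {P, S, T, V, W, X} → {P, S, T, V, W, X}.
Read 'a': {P, S, T, V, W, X} → {P, R, S, T, V, W, X}.
Read 'b': {P, R, S, T, V, W, X} → {P, T, U, V, W, X}.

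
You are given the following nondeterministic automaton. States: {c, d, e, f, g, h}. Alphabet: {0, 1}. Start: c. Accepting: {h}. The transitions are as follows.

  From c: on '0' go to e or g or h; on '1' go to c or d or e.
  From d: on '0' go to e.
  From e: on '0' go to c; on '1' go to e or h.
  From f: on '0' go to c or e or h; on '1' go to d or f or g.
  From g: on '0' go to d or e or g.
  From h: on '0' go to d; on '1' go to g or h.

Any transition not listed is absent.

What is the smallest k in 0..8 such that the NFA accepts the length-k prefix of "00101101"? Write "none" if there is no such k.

1

Start in {c}.
Read '0': c→{e, g, h}; now {e, g, h}.
None of the earlier sets intersect F, but {e, g, h} does.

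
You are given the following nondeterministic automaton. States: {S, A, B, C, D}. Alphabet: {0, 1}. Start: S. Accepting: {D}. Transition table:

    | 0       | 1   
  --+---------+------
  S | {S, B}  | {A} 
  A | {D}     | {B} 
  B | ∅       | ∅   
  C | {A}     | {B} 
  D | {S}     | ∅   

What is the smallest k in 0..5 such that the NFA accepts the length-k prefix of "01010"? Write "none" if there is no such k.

3

Start in {S}.
Read '0': {S} → {S, B}.
Read '1': {S, B} → {A}.
Read '0': {A} → {D}.
None of the earlier sets intersect F, but {D} does.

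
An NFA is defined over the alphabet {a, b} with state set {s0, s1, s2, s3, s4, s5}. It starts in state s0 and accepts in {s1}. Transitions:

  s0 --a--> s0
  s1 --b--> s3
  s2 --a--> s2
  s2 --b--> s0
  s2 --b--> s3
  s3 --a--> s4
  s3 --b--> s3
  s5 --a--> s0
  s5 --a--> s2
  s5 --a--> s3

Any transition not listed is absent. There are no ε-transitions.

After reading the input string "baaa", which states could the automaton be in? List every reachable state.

Start in {s0}.
Read 'b': s0→∅; now ∅.
The set is empty and remains empty for the remaining 3 symbols.

∅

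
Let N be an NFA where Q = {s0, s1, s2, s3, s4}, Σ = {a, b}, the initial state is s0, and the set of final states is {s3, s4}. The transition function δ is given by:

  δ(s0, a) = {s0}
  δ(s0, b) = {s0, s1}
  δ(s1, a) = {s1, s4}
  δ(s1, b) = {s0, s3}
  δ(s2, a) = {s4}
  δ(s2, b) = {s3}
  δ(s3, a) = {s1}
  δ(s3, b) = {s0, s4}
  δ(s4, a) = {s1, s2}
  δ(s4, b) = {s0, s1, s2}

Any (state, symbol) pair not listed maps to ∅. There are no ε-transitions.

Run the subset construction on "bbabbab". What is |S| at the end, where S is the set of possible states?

Start in {s0}.
Read 'b': {s0} → {s0, s1}.
Read 'b': {s0, s1} → {s0, s1, s3}.
Read 'a': {s0, s1, s3} → {s0, s1, s4}.
Read 'b': {s0, s1, s4} → {s0, s1, s2, s3}.
Read 'b': {s0, s1, s2, s3} → {s0, s1, s3, s4}.
Read 'a': {s0, s1, s3, s4} → {s0, s1, s2, s4}.
Read 'b': {s0, s1, s2, s4} → {s0, s1, s2, s3}.
That set has 4 states.

4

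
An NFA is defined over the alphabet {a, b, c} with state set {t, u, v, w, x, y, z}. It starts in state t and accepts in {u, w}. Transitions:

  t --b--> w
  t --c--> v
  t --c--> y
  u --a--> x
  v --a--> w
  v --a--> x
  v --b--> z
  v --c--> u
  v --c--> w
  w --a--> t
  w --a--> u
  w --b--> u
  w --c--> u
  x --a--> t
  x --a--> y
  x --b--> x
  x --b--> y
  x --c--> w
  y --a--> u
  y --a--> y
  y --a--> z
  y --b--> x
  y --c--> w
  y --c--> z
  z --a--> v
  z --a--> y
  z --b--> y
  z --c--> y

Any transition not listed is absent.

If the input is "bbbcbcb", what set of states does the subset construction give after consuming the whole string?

∅

Start in {t}.
Read 'b': {t} → {w}.
Read 'b': {w} → {u}.
Read 'b': {u} → ∅.
The set is empty and remains empty for the remaining 4 symbols.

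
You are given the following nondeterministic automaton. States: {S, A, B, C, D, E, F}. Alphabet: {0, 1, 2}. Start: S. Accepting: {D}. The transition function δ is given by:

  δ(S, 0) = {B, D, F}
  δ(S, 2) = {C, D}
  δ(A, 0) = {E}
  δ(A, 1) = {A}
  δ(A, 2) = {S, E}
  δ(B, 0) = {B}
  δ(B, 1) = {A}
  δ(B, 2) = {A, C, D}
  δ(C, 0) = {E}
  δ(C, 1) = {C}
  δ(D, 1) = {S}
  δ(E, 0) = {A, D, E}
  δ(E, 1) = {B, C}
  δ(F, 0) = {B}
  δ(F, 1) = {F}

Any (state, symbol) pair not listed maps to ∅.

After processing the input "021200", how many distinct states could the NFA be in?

4

Start in {S}.
Read '0': S→{B, D, F}; now {B, D, F}.
Read '2': B→{A, C, D}, D→∅, F→∅; now {A, C, D}.
Read '1': A→{A}, C→{C}, D→{S}; now {S, A, C}.
Read '2': S→{C, D}, A→{S, E}, C→∅; now {S, C, D, E}.
Read '0': S→{B, D, F}, C→{E}, D→∅, E→{A, D, E}; now {A, B, D, E, F}.
Read '0': A→{E}, B→{B}, D→∅, E→{A, D, E}, F→{B}; now {A, B, D, E}.
That set has 4 states.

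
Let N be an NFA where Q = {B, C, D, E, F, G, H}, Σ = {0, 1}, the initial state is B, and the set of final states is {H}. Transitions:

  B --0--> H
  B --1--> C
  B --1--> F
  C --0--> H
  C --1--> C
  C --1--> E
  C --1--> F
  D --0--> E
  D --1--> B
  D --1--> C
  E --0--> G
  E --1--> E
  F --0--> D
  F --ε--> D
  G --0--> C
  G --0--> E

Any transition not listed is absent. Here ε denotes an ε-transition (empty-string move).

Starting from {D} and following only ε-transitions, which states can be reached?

Begin with {D}.
No ε-moves leave this set, so the closure equals the set itself.

{D}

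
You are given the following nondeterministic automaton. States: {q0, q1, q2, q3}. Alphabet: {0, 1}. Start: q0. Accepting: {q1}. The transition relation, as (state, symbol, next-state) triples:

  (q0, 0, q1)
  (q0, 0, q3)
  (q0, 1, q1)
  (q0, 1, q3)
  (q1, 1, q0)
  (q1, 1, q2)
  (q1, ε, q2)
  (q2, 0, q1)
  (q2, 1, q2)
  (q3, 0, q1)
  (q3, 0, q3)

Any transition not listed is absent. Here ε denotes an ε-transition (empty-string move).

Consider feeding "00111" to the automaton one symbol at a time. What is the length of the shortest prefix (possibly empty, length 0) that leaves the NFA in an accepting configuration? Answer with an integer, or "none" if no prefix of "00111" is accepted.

Start in {q0}.
Read '0': q0→{q1, q3}; union {q1, q3}; ε-closure = {q1, q2, q3}.
None of the earlier sets intersect F, but {q1, q2, q3} does.

1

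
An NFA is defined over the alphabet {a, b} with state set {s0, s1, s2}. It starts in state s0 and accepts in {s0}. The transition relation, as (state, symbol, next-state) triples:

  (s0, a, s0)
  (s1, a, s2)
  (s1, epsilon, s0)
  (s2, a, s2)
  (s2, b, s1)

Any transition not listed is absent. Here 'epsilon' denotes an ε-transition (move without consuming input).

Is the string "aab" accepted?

Start in {s0}.
Read 'a': s0→{s0}; now {s0}.
Read 'a': s0→{s0}; now {s0}.
Read 'b': s0→∅; now ∅.
The final set ∅ contains no accepting state.

No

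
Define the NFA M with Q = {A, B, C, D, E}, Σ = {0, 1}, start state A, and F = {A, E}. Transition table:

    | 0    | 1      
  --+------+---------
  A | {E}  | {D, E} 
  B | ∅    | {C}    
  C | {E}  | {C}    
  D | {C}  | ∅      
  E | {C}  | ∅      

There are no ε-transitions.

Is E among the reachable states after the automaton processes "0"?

Start in {A}.
Read '0': A→{E}; now {E}.
State E is in {E}.

Yes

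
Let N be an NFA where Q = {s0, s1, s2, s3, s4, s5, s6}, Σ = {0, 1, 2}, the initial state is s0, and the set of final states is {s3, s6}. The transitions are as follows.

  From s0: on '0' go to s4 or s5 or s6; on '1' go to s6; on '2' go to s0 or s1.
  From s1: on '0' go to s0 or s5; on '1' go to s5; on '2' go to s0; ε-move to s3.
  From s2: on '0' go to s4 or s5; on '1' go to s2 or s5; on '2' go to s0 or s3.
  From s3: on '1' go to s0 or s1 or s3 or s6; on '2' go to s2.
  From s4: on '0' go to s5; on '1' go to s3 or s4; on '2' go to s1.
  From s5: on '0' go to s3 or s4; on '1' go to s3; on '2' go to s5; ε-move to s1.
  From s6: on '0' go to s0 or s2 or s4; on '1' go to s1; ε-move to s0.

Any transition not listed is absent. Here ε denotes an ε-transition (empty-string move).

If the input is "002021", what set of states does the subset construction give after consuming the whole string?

{s0, s1, s2, s3, s5, s6}

Start in {s0}.
Read '0': s0→{s4, s5, s6}; union {s4, s5, s6}; ε-closure = {s0, s1, s3, s4, s5, s6}.
Read '0': s0→{s4, s5, s6}, s1→{s0, s5}, s3→∅, s4→{s5}, s5→{s3, s4}, s6→{s0, s2, s4}; union {s0, s2, s3, s4, s5, s6}; ε-closure = {s0, s1, s2, s3, s4, s5, s6}.
Read '2': s0→{s0, s1}, s1→{s0}, s2→{s0, s3}, s3→{s2}, s4→{s1}, s5→{s5}, s6→∅; now {s0, s1, s2, s3, s5}.
Read '0': s0→{s4, s5, s6}, s1→{s0, s5}, s2→{s4, s5}, s3→∅, s5→{s3, s4}; union {s0, s3, s4, s5, s6}; ε-closure = {s0, s1, s3, s4, s5, s6}.
Read '2': s0→{s0, s1}, s1→{s0}, s3→{s2}, s4→{s1}, s5→{s5}, s6→∅; union {s0, s1, s2, s5}; ε-closure = {s0, s1, s2, s3, s5}.
Read '1': s0→{s6}, s1→{s5}, s2→{s2, s5}, s3→{s0, s1, s3, s6}, s5→{s3}; now {s0, s1, s2, s3, s5, s6}.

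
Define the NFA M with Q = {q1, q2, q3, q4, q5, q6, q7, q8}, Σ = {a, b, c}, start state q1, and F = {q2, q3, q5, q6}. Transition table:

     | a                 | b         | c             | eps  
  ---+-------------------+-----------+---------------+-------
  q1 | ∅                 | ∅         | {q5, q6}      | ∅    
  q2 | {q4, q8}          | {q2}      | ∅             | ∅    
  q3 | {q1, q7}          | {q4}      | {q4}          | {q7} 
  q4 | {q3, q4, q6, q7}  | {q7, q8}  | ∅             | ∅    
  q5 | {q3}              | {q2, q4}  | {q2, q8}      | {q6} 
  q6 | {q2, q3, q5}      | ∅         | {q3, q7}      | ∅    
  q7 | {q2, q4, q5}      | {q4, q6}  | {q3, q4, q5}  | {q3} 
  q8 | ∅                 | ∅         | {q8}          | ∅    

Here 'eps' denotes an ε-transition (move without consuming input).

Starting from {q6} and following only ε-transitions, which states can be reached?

{q6}

Begin with {q6}.
No ε-moves leave this set, so the closure equals the set itself.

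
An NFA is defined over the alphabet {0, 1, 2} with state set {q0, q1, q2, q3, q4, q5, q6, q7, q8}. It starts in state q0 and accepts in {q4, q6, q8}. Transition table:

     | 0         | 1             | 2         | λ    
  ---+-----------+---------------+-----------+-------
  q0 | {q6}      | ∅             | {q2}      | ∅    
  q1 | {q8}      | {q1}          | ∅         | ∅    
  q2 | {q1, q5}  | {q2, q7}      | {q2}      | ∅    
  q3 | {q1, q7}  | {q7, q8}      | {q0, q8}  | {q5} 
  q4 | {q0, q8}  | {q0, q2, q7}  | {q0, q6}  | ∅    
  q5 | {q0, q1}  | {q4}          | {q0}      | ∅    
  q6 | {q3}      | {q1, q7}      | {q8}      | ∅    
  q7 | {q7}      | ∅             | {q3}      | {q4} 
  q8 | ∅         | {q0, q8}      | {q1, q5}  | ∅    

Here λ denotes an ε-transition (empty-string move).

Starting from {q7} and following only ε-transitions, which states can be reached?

Begin with {q7}.
ε-move q7 → q4; add q4.

{q4, q7}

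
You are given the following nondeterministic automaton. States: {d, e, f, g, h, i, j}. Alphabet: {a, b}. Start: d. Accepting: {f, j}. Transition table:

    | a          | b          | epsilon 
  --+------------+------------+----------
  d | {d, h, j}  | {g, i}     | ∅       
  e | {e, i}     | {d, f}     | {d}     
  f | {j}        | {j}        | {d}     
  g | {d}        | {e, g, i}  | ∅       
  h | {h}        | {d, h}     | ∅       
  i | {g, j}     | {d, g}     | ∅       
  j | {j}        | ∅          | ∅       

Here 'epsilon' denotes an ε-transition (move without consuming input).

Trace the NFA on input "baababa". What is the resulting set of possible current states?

{d, e, g, h, i, j}

Start in {d}.
Read 'b': d→{g, i}; now {g, i}.
Read 'a': g→{d}, i→{g, j}; now {d, g, j}.
Read 'a': d→{d, h, j}, g→{d}, j→{j}; now {d, h, j}.
Read 'b': d→{g, i}, h→{d, h}, j→∅; now {d, g, h, i}.
Read 'a': d→{d, h, j}, g→{d}, h→{h}, i→{g, j}; now {d, g, h, j}.
Read 'b': d→{g, i}, g→{e, g, i}, h→{d, h}, j→∅; now {d, e, g, h, i}.
Read 'a': d→{d, h, j}, e→{e, i}, g→{d}, h→{h}, i→{g, j}; now {d, e, g, h, i, j}.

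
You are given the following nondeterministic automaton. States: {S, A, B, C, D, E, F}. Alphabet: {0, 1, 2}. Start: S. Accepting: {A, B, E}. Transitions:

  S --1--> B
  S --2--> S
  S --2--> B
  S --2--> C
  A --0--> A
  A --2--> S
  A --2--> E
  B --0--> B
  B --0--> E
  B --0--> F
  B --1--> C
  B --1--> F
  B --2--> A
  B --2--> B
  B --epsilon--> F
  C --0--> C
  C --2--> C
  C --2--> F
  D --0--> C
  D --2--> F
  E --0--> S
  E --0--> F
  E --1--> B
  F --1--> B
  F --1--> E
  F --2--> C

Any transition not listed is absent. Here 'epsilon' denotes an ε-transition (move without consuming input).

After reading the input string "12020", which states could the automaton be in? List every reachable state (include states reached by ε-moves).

{S, A, B, C, E, F}

Start in {S}.
Read '1': S→{B}; union {B}; ε-closure = {B, F}.
Read '2': B→{A, B}, F→{C}; union {A, B, C}; ε-closure = {A, B, C, F}.
Read '0': A→{A}, B→{B, E, F}, C→{C}, F→∅; now {A, B, C, E, F}.
Read '2': A→{S, E}, B→{A, B}, C→{C, F}, E→∅, F→{C}; now {S, A, B, C, E, F}.
Read '0': S→∅, A→{A}, B→{B, E, F}, C→{C}, E→{S, F}, F→∅; now {S, A, B, C, E, F}.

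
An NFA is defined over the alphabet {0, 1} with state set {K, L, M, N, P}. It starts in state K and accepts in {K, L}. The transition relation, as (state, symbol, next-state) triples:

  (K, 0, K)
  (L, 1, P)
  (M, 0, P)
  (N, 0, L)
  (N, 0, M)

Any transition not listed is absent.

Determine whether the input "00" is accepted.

Start in {K}.
Read '0': K→{K}; now {K}.
Read '0': K→{K}; now {K}.
The final set {K} contains the accepting state K.

Yes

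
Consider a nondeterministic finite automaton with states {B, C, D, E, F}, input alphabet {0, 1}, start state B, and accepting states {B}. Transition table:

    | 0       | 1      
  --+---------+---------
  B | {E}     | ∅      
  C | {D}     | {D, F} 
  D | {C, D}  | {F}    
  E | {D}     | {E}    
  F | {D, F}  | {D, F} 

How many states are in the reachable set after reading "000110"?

Start in {B}.
Read '0': {B} → {E}.
Read '0': {E} → {D}.
Read '0': {D} → {C, D}.
Read '1': {C, D} → {D, F}.
Read '1': {D, F} → {D, F}.
Read '0': {D, F} → {C, D, F}.
That set has 3 states.

3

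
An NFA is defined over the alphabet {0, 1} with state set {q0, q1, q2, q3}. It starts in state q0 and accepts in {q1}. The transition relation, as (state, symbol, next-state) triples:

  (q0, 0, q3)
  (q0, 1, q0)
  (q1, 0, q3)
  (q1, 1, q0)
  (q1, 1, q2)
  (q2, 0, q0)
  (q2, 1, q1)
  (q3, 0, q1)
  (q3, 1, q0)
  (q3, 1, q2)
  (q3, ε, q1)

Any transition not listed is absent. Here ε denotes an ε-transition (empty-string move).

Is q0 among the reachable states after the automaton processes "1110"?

Start in {q0}.
Read '1': q0→{q0}; now {q0}.
Read '1': q0→{q0}; now {q0}.
Read '1': q0→{q0}; now {q0}.
Read '0': q0→{q3}; union {q3}; ε-closure = {q1, q3}.
State q0 is not in {q1, q3}.

No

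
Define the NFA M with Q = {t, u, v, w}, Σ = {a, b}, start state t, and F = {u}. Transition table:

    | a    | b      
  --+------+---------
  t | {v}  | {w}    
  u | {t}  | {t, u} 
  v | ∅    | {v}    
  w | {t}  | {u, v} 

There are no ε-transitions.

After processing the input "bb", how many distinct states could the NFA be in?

2

Start in {t}.
Read 'b': {t} → {w}.
Read 'b': {w} → {u, v}.
That set has 2 states.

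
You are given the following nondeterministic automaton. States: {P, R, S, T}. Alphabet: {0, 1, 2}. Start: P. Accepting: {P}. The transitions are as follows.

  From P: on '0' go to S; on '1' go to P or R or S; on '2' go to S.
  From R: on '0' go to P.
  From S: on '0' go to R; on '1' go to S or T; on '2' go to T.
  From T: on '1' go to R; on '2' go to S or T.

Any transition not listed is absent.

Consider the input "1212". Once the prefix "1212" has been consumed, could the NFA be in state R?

No

Start in {P}.
Read '1': P→{P, R, S}; now {P, R, S}.
Read '2': P→{S}, R→∅, S→{T}; now {S, T}.
Read '1': S→{S, T}, T→{R}; now {R, S, T}.
Read '2': R→∅, S→{T}, T→{S, T}; now {S, T}.
State R is not in {S, T}.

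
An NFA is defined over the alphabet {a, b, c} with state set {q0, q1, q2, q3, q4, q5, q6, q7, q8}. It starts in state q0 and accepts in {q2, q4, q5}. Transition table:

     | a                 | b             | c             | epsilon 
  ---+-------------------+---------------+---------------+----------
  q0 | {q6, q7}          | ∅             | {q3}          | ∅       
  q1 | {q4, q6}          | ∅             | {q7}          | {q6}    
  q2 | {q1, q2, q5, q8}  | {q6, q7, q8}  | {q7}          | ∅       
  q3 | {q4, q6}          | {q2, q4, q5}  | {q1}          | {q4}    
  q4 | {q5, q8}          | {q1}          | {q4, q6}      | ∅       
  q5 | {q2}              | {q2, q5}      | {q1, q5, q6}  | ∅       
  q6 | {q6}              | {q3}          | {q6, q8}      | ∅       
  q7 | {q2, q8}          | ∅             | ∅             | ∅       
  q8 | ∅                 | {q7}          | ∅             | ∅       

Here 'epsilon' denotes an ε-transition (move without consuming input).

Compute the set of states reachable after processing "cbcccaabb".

{q1, q2, q3, q4, q5, q6, q7, q8}

Start in {q0}.
Read 'c': q0→{q3}; union {q3}; ε-closure = {q3, q4}.
Read 'b': q3→{q2, q4, q5}, q4→{q1}; union {q1, q2, q4, q5}; ε-closure = {q1, q2, q4, q5, q6}.
Read 'c': q1→{q7}, q2→{q7}, q4→{q4, q6}, q5→{q1, q5, q6}, q6→{q6, q8}; now {q1, q4, q5, q6, q7, q8}.
Read 'c': q1→{q7}, q4→{q4, q6}, q5→{q1, q5, q6}, q6→{q6, q8}, q7→∅, q8→∅; now {q1, q4, q5, q6, q7, q8}.
Read 'c': q1→{q7}, q4→{q4, q6}, q5→{q1, q5, q6}, q6→{q6, q8}, q7→∅, q8→∅; now {q1, q4, q5, q6, q7, q8}.
Read 'a': q1→{q4, q6}, q4→{q5, q8}, q5→{q2}, q6→{q6}, q7→{q2, q8}, q8→∅; now {q2, q4, q5, q6, q8}.
Read 'a': q2→{q1, q2, q5, q8}, q4→{q5, q8}, q5→{q2}, q6→{q6}, q8→∅; now {q1, q2, q5, q6, q8}.
Read 'b': q1→∅, q2→{q6, q7, q8}, q5→{q2, q5}, q6→{q3}, q8→{q7}; union {q2, q3, q5, q6, q7, q8}; ε-closure = {q2, q3, q4, q5, q6, q7, q8}.
Read 'b': q2→{q6, q7, q8}, q3→{q2, q4, q5}, q4→{q1}, q5→{q2, q5}, q6→{q3}, q7→∅, q8→{q7}; now {q1, q2, q3, q4, q5, q6, q7, q8}.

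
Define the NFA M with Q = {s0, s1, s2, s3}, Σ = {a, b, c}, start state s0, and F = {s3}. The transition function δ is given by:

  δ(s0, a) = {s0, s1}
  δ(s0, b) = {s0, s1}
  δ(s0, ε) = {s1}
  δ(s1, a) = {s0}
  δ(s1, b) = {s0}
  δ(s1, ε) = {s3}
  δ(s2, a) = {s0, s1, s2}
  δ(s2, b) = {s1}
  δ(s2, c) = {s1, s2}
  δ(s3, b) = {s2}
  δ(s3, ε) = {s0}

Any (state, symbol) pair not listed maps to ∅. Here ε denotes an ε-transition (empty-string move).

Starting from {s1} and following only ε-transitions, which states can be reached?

Begin with {s1}.
ε-move s1 → s3; add s3.
ε-move s3 → s0; add s0.

{s0, s1, s3}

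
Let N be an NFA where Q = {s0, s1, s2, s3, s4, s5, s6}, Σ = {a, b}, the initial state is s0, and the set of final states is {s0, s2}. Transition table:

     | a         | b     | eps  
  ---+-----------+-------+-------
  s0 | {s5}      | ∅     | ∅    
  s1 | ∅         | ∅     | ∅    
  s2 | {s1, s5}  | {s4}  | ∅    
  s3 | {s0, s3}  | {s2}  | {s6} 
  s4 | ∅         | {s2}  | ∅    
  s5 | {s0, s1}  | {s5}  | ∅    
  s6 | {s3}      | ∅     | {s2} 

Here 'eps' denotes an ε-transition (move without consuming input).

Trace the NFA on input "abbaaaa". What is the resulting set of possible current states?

{s5}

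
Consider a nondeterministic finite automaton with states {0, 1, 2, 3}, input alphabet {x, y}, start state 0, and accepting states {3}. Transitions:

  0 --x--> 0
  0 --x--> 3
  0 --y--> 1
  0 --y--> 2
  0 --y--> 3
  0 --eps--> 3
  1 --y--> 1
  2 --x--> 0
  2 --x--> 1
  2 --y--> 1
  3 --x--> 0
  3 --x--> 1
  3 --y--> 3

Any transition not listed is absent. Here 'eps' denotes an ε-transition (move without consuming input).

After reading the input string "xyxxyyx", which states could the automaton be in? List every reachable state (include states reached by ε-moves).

{0, 1, 3}

Start: ε-closure({0}) = {0, 3}.
Read 'x': {0, 3} → {0, 1, 3}.
Read 'y': {0, 1, 3} → {1, 2, 3}.
Read 'x': {1, 2, 3} → {0, 1, 3}.
Read 'x': {0, 1, 3} → {0, 1, 3}.
Read 'y': {0, 1, 3} → {1, 2, 3}.
Read 'y': {1, 2, 3} → {1, 3}.
Read 'x': {1, 3} → {0, 1, 3}.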